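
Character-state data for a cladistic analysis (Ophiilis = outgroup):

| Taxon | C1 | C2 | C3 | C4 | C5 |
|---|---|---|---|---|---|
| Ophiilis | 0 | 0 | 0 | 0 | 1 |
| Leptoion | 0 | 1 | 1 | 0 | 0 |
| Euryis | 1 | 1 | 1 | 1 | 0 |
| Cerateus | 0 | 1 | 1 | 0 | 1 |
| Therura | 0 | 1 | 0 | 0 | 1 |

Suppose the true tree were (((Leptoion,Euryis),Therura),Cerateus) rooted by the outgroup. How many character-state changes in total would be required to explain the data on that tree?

Map each character onto (((Leptoion,Euryis),Therura),Cerateus) (rooted by Ophiilis) and count the minimum state changes it requires (Fitch parsimony):
C1: 1; C2: 1; C3: 2; C4: 1; C5: 1.
Total tree length = 6.

6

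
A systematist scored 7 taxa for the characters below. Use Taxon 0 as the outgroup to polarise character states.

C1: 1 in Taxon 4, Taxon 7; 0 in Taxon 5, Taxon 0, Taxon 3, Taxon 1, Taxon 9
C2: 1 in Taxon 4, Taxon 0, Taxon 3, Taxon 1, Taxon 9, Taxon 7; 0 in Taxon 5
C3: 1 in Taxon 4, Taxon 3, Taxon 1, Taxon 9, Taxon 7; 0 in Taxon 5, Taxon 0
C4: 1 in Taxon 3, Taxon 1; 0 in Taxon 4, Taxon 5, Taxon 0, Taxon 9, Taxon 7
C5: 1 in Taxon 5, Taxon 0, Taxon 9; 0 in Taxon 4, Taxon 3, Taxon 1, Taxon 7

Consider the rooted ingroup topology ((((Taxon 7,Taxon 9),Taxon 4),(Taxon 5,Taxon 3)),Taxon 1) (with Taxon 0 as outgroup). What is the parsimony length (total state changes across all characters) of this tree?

10

Map each character onto ((((Taxon 7,Taxon 9),Taxon 4),(Taxon 5,Taxon 3)),Taxon 1) (rooted by Taxon 0) and count the minimum state changes it requires (Fitch parsimony):
C1: 2; C2: 1; C3: 2; C4: 2; C5: 3.
Total tree length = 10.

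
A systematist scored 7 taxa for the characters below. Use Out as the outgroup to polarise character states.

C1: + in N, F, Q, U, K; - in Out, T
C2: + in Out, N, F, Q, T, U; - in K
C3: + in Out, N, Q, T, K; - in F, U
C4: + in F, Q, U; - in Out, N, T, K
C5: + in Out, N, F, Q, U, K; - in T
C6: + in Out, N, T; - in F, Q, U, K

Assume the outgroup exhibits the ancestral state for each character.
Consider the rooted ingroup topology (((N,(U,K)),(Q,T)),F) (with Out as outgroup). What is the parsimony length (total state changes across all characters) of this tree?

12

Map each character onto (((N,(U,K)),(Q,T)),F) (rooted by Out) and count the minimum state changes it requires (Fitch parsimony):
C1: 2; C2: 1; C3: 2; C4: 3; C5: 1; C6: 3.
Total tree length = 12.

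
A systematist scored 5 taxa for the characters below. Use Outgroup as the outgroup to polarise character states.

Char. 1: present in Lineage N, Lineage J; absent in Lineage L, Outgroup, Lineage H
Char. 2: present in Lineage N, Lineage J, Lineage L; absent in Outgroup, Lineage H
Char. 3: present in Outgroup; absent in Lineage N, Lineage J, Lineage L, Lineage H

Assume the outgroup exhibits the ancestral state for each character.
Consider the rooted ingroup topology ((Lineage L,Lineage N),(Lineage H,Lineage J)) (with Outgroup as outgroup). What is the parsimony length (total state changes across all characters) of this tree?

5

Map each character onto ((Lineage L,Lineage N),(Lineage H,Lineage J)) (rooted by Outgroup) and count the minimum state changes it requires (Fitch parsimony):
Char. 1: 2; Char. 2: 2; Char. 3: 1.
Total tree length = 5.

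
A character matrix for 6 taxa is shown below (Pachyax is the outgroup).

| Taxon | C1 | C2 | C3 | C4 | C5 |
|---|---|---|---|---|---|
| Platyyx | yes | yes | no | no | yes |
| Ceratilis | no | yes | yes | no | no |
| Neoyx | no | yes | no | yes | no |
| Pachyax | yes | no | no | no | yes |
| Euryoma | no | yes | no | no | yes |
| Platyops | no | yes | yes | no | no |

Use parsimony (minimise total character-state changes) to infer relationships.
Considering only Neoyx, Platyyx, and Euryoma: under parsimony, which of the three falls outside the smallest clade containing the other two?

Character polarity is set by the outgroup: the derived state is whichever differs from the outgroup's state, so for C1, C5 the derived state is 'no', and for the remaining characters it is 'yes'.
C1: derived state 'no' in Ceratilis, Euryoma, Neoyx, and Platyops only — synapomorphy for {Ceratilis, Euryoma, Neoyx, Platyops}.
All ingroup taxa share the derived state 'yes' for C2; it defines the ingroup but does not resolve relationships within it.
C3: derived state 'yes' in Ceratilis and Platyops only — synapomorphy for {Ceratilis, Platyops}.
C4 (derived state 'yes') is unique to Neoyx (autapomorphy; uninformative for grouping).
C5: derived state 'no' in Ceratilis, Neoyx, and Platyops only — synapomorphy for {Ceratilis, Neoyx, Platyops}.
Most parsimonious ingroup topology: ((((Ceratilis,Platyops),Neoyx),Euryoma),Platyyx).
Euryoma and Neoyx share a more recent common ancestor with each other than either does with Platyyx, so Platyyx is the least closely related of the three.

Platyyx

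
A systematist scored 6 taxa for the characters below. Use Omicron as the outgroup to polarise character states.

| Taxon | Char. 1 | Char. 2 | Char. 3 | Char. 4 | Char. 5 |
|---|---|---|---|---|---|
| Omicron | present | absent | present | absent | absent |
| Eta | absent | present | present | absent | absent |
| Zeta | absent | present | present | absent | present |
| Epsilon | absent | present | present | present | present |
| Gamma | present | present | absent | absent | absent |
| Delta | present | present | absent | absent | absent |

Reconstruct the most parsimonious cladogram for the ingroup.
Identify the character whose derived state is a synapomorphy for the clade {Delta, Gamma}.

Char. 3

Character polarity is set by the outgroup: the derived state is whichever differs from the outgroup's state, so for Char. 1, Char. 3 the derived state is 'absent', and for the remaining characters it is 'present'.
Only Epsilon, Eta, and Zeta show the derived state 'absent' for Char. 1, supporting them as a clade.
Char. 2 (derived state 'present') is shared by all ingroup taxa — unites the whole ingroup.
Only Delta and Gamma show the derived state 'absent' for Char. 3, supporting them as a clade.
Char. 4: derived state 'present' in Epsilon only — an autapomorphy, so it tells us nothing about relationships among taxa.
Char. 5 (derived state 'present') is shared by Epsilon and Zeta — a synapomorphy uniting that clade.
Most parsimonious ingroup topology: ((Eta,(Zeta,Epsilon)),(Gamma,Delta)).
The clade {Delta, Gamma} is supported by Char. 3: its derived state 'absent' occurs in exactly those taxa and in no other taxon (including the outgroup).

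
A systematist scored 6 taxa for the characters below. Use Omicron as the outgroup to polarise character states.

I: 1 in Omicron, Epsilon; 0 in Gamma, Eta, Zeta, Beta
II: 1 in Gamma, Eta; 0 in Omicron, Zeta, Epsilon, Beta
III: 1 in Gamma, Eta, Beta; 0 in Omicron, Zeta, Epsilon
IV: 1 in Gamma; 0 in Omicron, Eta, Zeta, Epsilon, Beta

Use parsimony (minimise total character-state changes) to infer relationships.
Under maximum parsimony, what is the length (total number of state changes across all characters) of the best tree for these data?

Character polarity is set by the outgroup: the derived state is whichever differs from the outgroup's state, so for I the derived state is '0', and for the remaining characters it is '1'.
I: derived state '0' in Beta, Eta, Gamma, and Zeta only — synapomorphy for {Beta, Eta, Gamma, Zeta}.
II: derived state '1' in Eta and Gamma only — synapomorphy for {Eta, Gamma}.
III: derived state '1' in Beta, Eta, and Gamma only — synapomorphy for {Beta, Eta, Gamma}.
IV (derived state '1') is unique to Gamma (autapomorphy; uninformative for grouping).
Most parsimonious ingroup topology: ((((Gamma,Eta),Beta),Zeta),Epsilon).
Changes per character on this tree: I: 1; II: 1; III: 1; IV: 1.
Total = 4.

4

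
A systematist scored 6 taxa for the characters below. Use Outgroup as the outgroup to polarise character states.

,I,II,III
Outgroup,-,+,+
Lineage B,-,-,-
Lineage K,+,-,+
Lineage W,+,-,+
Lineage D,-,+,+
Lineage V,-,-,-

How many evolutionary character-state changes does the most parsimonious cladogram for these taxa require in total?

Character polarity is set by the outgroup: the derived state is whichever differs from the outgroup's state, so for II, III the derived state is '-', and for the remaining characters it is '+'.
Only Lineage K and Lineage W show the derived state '+' for I, supporting them as a clade.
Only Lineage B, Lineage K, Lineage V, and Lineage W show the derived state '-' for II, supporting them as a clade.
III: derived state '-' in Lineage B and Lineage V only — synapomorphy for {Lineage B, Lineage V}.
Most parsimonious ingroup topology: (((Lineage B,Lineage V),(Lineage K,Lineage W)),Lineage D).
Changes per character on this tree: I: 1; II: 1; III: 1.
Total = 3.

3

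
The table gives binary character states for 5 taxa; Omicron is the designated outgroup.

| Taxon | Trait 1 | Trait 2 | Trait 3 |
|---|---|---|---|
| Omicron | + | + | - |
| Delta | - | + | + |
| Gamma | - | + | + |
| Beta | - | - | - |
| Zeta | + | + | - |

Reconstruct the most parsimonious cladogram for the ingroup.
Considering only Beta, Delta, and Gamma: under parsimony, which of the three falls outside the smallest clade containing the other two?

Character polarity is set by the outgroup: the derived state is whichever differs from the outgroup's state, so for Trait 1, Trait 2 the derived state is '-', and for the remaining characters it is '+'.
Only Beta, Delta, and Gamma show the derived state '-' for Trait 1, supporting them as a clade.
Trait 2: derived state '-' in Beta only — an autapomorphy, so it tells us nothing about relationships among taxa.
Trait 3: derived state '+' in Delta and Gamma only — synapomorphy for {Delta, Gamma}.
Most parsimonious ingroup topology: (((Delta,Gamma),Beta),Zeta).
Gamma and Delta share a more recent common ancestor with each other than either does with Beta, so Beta is the least closely related of the three.

Beta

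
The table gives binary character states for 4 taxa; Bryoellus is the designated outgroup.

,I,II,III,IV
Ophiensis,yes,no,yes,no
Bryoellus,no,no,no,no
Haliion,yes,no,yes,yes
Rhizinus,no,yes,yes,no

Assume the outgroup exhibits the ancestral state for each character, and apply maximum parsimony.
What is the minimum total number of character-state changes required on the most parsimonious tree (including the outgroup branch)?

4

The outgroup has state 'no' for every character, so 'yes' is the derived state throughout.
I: derived state 'yes' in Haliion and Ophiensis only — synapomorphy for {Haliion, Ophiensis}.
II (derived state 'yes') is unique to Rhizinus (autapomorphy; uninformative for grouping).
All ingroup taxa share the derived state 'yes' for III; it defines the ingroup but does not resolve relationships within it.
IV (derived state 'yes') is unique to Haliion (autapomorphy; uninformative for grouping).
Most parsimonious ingroup topology: ((Ophiensis,Haliion),Rhizinus).
Changes per character on this tree: I: 1; II: 1; III: 1; IV: 1.
Total = 4.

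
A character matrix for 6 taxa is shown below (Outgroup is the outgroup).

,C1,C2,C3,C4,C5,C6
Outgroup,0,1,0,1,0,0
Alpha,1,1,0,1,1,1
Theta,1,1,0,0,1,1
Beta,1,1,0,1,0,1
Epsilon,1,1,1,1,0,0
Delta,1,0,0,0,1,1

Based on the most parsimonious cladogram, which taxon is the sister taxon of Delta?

Theta

Character polarity is set by the outgroup: the derived state is whichever differs from the outgroup's state, so for C2, C4 the derived state is '0', and for the remaining characters it is '1'.
C1 (derived state '1') is shared by all ingroup taxa — unites the whole ingroup.
C2 (derived state '0') is unique to Delta (autapomorphy; uninformative for grouping).
C3: derived state '1' in Epsilon only — an autapomorphy, so it tells us nothing about relationships among taxa.
Only Delta and Theta show the derived state '0' for C4, supporting them as a clade.
Only Alpha, Delta, and Theta show the derived state '1' for C5, supporting them as a clade.
Only Alpha, Beta, Delta, and Theta show the derived state '1' for C6, supporting them as a clade.
Most parsimonious ingroup topology: (((Alpha,(Theta,Delta)),Beta),Epsilon).
Delta and Theta form a cherry on this tree, so they are sister taxa.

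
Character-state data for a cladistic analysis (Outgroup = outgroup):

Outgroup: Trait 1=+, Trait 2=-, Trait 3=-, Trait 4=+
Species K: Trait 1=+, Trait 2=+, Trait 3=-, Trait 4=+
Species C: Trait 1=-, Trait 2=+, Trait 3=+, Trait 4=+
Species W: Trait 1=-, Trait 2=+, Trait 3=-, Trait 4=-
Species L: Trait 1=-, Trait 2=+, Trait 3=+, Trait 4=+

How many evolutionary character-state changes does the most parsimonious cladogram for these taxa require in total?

4

Character polarity is set by the outgroup: the derived state is whichever differs from the outgroup's state, so for Trait 1, Trait 4 the derived state is '-', and for the remaining characters it is '+'.
Only Species C, Species L, and Species W show the derived state '-' for Trait 1, supporting them as a clade.
All ingroup taxa share the derived state '+' for Trait 2; it defines the ingroup but does not resolve relationships within it.
Trait 3 (derived state '+') is shared by Species C and Species L — a synapomorphy uniting that clade.
Trait 4 (derived state '-') is unique to Species W (autapomorphy; uninformative for grouping).
Most parsimonious ingroup topology: (Species K,((Species C,Species L),Species W)).
Changes per character on this tree: Trait 1: 1; Trait 2: 1; Trait 3: 1; Trait 4: 1.
Total = 4.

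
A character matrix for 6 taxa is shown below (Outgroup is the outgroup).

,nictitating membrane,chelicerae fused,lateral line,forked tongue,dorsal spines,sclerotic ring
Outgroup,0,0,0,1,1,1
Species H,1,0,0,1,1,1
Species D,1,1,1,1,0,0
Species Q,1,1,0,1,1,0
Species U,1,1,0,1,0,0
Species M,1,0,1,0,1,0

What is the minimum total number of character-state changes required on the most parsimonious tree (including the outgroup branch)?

7

Character polarity is set by the outgroup: the derived state is whichever differs from the outgroup's state, so for forked tongue, dorsal spines, sclerotic ring the derived state is '0', and for the remaining characters it is '1'.
All ingroup taxa share the derived state '1' for nictitating membrane; it defines the ingroup but does not resolve relationships within it.
chelicerae fused (derived state '1') is shared by Species D, Species Q, and Species U — a synapomorphy uniting that clade.
lateral line (state '1') occurs in Species D and Species M but conflicts with the nesting implied by the other characters — most parsimoniously interpreted as homoplasy.
forked tongue: derived state '0' in Species M only — an autapomorphy, so it tells us nothing about relationships among taxa.
dorsal spines (derived state '0') is shared by Species D and Species U — a synapomorphy uniting that clade.
sclerotic ring: derived state '0' in Species D, Species M, Species Q, and Species U only — synapomorphy for {Species D, Species M, Species Q, Species U}.
Most parsimonious ingroup topology: (Species H,(((Species D,Species U),Species Q),Species M)).
Changes per character on this tree: nictitating membrane: 1; chelicerae fused: 1; lateral line: 2; forked tongue: 1; dorsal spines: 1; sclerotic ring: 1.
Total = 7.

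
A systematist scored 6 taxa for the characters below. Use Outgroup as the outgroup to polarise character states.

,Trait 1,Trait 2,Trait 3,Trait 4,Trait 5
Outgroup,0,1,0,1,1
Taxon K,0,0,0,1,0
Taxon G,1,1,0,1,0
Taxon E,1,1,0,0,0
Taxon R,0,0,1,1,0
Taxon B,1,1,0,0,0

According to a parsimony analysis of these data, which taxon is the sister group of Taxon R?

Taxon K

Character polarity is set by the outgroup: the derived state is whichever differs from the outgroup's state, so for Trait 2, Trait 4, Trait 5 the derived state is '0', and for the remaining characters it is '1'.
Trait 1 (derived state '1') is shared by Taxon B, Taxon E, and Taxon G — a synapomorphy uniting that clade.
Trait 2 (derived state '0') is shared by Taxon K and Taxon R — a synapomorphy uniting that clade.
Trait 3: derived state '1' in Taxon R only — an autapomorphy, so it tells us nothing about relationships among taxa.
Only Taxon B and Taxon E show the derived state '0' for Trait 4, supporting them as a clade.
All ingroup taxa share the derived state '0' for Trait 5; it defines the ingroup but does not resolve relationships within it.
Most parsimonious ingroup topology: (((Taxon B,Taxon E),Taxon G),(Taxon R,Taxon K)).
Taxon R and Taxon K form a cherry on this tree, so they are sister taxa.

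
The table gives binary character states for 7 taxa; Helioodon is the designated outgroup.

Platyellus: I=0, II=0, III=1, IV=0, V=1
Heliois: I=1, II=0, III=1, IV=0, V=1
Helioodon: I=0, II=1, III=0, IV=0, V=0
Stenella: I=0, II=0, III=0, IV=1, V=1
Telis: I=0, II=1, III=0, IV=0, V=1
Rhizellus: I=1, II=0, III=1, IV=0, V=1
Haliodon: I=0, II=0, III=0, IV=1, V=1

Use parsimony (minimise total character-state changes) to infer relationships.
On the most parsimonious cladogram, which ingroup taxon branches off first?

Telis

Character polarity is set by the outgroup: the derived state is whichever differs from the outgroup's state, so for II the derived state is '0', and for the remaining characters it is '1'.
I: derived state '1' in Heliois and Rhizellus only — synapomorphy for {Heliois, Rhizellus}.
Only Haliodon, Heliois, Platyellus, Rhizellus, and Stenella show the derived state '0' for II, supporting them as a clade.
Only Heliois, Platyellus, and Rhizellus show the derived state '1' for III, supporting them as a clade.
Only Haliodon and Stenella show the derived state '1' for IV, supporting them as a clade.
V (derived state '1') is shared by all ingroup taxa — unites the whole ingroup.
Most parsimonious ingroup topology: (((Haliodon,Stenella),(Platyellus,(Heliois,Rhizellus))),Telis).
Telis is sister to the clade containing all other ingroup taxa, so it is the earliest-diverging (most basal) ingroup lineage.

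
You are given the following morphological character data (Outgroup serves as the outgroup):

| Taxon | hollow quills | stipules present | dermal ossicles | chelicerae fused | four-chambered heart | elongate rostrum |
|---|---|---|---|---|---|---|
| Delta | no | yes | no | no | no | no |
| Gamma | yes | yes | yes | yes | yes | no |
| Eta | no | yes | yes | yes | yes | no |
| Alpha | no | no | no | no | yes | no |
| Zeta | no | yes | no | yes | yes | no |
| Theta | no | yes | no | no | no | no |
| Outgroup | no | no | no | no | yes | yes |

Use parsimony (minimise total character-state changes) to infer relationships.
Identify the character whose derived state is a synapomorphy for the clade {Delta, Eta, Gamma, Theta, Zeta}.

Character polarity is set by the outgroup: the derived state is whichever differs from the outgroup's state, so for four-chambered heart, elongate rostrum the derived state is 'no', and for the remaining characters it is 'yes'.
hollow quills: derived state 'yes' in Gamma only — an autapomorphy, so it tells us nothing about relationships among taxa.
stipules present (derived state 'yes') is shared by Delta, Eta, Gamma, Theta, and Zeta — a synapomorphy uniting that clade.
dermal ossicles: derived state 'yes' in Eta and Gamma only — synapomorphy for {Eta, Gamma}.
Only Eta, Gamma, and Zeta show the derived state 'yes' for chelicerae fused, supporting them as a clade.
Only Delta and Theta show the derived state 'no' for four-chambered heart, supporting them as a clade.
All ingroup taxa share the derived state 'no' for elongate rostrum; it defines the ingroup but does not resolve relationships within it.
Most parsimonious ingroup topology: (((Theta,Delta),(Zeta,(Eta,Gamma))),Alpha).
The clade {Delta, Eta, Gamma, Theta, Zeta} is supported by stipules present: its derived state 'yes' occurs in exactly those taxa and in no other taxon (including the outgroup).

stipules present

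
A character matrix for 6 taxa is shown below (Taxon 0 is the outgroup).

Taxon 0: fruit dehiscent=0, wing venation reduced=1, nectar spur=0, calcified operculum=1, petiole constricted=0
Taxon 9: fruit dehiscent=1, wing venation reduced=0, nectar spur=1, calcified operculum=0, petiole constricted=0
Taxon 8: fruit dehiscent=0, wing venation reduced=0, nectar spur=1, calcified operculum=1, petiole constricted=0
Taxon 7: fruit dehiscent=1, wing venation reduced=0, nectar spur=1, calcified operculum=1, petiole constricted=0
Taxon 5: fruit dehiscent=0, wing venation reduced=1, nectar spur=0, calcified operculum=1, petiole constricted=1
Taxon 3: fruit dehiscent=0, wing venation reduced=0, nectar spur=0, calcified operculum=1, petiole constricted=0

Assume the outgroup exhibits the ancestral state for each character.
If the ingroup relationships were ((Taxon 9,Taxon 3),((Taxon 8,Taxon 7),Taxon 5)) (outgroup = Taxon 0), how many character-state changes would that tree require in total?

Map each character onto ((Taxon 9,Taxon 3),((Taxon 8,Taxon 7),Taxon 5)) (rooted by Taxon 0) and count the minimum state changes it requires (Fitch parsimony):
fruit dehiscent: 2; wing venation reduced: 2; nectar spur: 2; calcified operculum: 1; petiole constricted: 1.
Total tree length = 8.

8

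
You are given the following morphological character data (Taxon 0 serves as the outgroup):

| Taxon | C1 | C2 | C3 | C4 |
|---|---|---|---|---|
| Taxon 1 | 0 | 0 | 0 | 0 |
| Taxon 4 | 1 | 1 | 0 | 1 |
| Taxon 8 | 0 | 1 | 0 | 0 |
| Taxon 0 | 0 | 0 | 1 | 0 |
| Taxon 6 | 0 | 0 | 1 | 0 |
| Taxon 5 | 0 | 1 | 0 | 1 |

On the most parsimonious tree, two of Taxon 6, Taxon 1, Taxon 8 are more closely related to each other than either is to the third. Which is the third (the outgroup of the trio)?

Character polarity is set by the outgroup: the derived state is whichever differs from the outgroup's state, so for C3 the derived state is '0', and for the remaining characters it is '1'.
C1 (derived state '1') is unique to Taxon 4 (autapomorphy; uninformative for grouping).
C2: derived state '1' in Taxon 4, Taxon 5, and Taxon 8 only — synapomorphy for {Taxon 4, Taxon 5, Taxon 8}.
C3 (derived state '0') is shared by Taxon 1, Taxon 4, Taxon 5, and Taxon 8 — a synapomorphy uniting that clade.
C4 (derived state '1') is shared by Taxon 4 and Taxon 5 — a synapomorphy uniting that clade.
Most parsimonious ingroup topology: ((((Taxon 5,Taxon 4),Taxon 8),Taxon 1),Taxon 6).
Taxon 8 and Taxon 1 share a more recent common ancestor with each other than either does with Taxon 6, so Taxon 6 is the least closely related of the three.

Taxon 6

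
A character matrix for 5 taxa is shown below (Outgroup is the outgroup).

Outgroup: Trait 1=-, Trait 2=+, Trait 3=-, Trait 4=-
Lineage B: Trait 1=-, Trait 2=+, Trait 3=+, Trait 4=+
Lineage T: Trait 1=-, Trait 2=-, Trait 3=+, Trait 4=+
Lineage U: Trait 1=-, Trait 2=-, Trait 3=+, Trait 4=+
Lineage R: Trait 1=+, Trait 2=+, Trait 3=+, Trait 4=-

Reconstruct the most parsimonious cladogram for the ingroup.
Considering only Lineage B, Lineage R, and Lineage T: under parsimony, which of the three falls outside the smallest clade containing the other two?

Character polarity is set by the outgroup: the derived state is whichever differs from the outgroup's state, so for Trait 2 the derived state is '-', and for the remaining characters it is '+'.
Trait 1: derived state '+' in Lineage R only — an autapomorphy, so it tells us nothing about relationships among taxa.
Trait 2 (derived state '-') is shared by Lineage T and Lineage U — a synapomorphy uniting that clade.
All ingroup taxa share the derived state '+' for Trait 3; it defines the ingroup but does not resolve relationships within it.
Trait 4: derived state '+' in Lineage B, Lineage T, and Lineage U only — synapomorphy for {Lineage B, Lineage T, Lineage U}.
Most parsimonious ingroup topology: ((Lineage B,(Lineage T,Lineage U)),Lineage R).
Lineage B and Lineage T share a more recent common ancestor with each other than either does with Lineage R, so Lineage R is the least closely related of the three.

Lineage R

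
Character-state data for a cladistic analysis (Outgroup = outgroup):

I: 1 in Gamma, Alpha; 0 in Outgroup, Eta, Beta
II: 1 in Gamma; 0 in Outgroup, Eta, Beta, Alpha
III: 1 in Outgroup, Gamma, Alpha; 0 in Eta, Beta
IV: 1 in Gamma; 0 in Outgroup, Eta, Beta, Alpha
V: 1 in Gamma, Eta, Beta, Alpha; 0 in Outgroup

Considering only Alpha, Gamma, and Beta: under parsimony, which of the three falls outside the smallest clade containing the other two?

Beta

Character polarity is set by the outgroup: the derived state is whichever differs from the outgroup's state, so for III the derived state is '0', and for the remaining characters it is '1'.
I (derived state '1') is shared by Alpha and Gamma — a synapomorphy uniting that clade.
II (derived state '1') is unique to Gamma (autapomorphy; uninformative for grouping).
III (derived state '0') is shared by Beta and Eta — a synapomorphy uniting that clade.
IV (derived state '1') is unique to Gamma (autapomorphy; uninformative for grouping).
All ingroup taxa share the derived state '1' for V; it defines the ingroup but does not resolve relationships within it.
Most parsimonious ingroup topology: ((Gamma,Alpha),(Eta,Beta)).
Alpha and Gamma share a more recent common ancestor with each other than either does with Beta, so Beta is the least closely related of the three.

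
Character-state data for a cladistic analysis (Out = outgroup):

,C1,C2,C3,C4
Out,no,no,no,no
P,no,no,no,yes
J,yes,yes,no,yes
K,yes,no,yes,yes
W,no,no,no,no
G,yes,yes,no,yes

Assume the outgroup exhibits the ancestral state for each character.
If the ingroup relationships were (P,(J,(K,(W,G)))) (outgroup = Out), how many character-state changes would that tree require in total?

7

Map each character onto (P,(J,(K,(W,G)))) (rooted by Out) and count the minimum state changes it requires (Fitch parsimony):
C1: 2; C2: 2; C3: 1; C4: 2.
Total tree length = 7.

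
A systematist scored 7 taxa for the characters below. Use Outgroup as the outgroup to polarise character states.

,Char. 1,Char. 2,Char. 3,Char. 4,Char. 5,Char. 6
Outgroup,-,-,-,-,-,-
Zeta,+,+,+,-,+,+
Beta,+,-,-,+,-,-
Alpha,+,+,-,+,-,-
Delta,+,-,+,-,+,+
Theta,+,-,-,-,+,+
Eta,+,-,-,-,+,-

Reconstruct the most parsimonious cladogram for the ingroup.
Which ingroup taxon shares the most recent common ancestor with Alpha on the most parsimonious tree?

The outgroup has state '-' for every character, so '+' is the derived state throughout.
Char. 1 (derived state '+') is shared by all ingroup taxa — unites the whole ingroup.
Char. 2 groups Alpha and Zeta, which is incompatible with the clades supported by the remaining characters; treating it as convergent (homoplasy) costs fewer steps than any alternative tree.
Char. 3 (derived state '+') is shared by Delta and Zeta — a synapomorphy uniting that clade.
Char. 4 (derived state '+') is shared by Alpha and Beta — a synapomorphy uniting that clade.
Char. 5 (derived state '+') is shared by Delta, Eta, Theta, and Zeta — a synapomorphy uniting that clade.
Only Delta, Theta, and Zeta show the derived state '+' for Char. 6, supporting them as a clade.
Most parsimonious ingroup topology: ((((Zeta,Delta),Theta),Eta),(Beta,Alpha)).
Alpha and Beta form a cherry on this tree, so they are sister taxa.

Beta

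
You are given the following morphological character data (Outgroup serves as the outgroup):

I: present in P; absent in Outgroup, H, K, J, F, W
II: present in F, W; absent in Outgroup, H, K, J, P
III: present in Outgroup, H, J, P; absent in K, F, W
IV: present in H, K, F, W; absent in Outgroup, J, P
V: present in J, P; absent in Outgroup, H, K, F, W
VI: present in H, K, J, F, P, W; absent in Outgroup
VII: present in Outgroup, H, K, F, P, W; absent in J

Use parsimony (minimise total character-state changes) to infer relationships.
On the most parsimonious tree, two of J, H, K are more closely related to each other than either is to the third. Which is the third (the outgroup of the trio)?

Character polarity is set by the outgroup: the derived state is whichever differs from the outgroup's state, so for III, VII the derived state is 'absent', and for the remaining characters it is 'present'.
I: derived state 'present' in P only — an autapomorphy, so it tells us nothing about relationships among taxa.
II: derived state 'present' in F and W only — synapomorphy for {F, W}.
Only F, K, and W show the derived state 'absent' for III, supporting them as a clade.
IV: derived state 'present' in F, H, K, and W only — synapomorphy for {F, H, K, W}.
V: derived state 'present' in J and P only — synapomorphy for {J, P}.
VI (derived state 'present') is shared by all ingroup taxa — unites the whole ingroup.
VII: derived state 'absent' in J only — an autapomorphy, so it tells us nothing about relationships among taxa.
Most parsimonious ingroup topology: ((H,(K,(F,W))),(J,P)).
K and H share a more recent common ancestor with each other than either does with J, so J is the least closely related of the three.

J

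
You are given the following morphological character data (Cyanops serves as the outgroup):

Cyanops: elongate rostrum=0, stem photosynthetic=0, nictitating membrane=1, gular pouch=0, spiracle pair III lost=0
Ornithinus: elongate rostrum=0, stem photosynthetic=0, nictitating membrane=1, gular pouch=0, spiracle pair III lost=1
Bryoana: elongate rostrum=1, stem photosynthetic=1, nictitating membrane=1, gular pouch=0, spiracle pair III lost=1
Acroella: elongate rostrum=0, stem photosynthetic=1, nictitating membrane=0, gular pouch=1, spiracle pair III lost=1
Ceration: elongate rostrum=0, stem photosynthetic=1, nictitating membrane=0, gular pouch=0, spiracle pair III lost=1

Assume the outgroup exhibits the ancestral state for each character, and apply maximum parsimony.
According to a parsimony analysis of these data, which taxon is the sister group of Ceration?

Acroella

Character polarity is set by the outgroup: the derived state is whichever differs from the outgroup's state, so for nictitating membrane the derived state is '0', and for the remaining characters it is '1'.
elongate rostrum: derived state '1' in Bryoana only — an autapomorphy, so it tells us nothing about relationships among taxa.
stem photosynthetic: derived state '1' in Acroella, Bryoana, and Ceration only — synapomorphy for {Acroella, Bryoana, Ceration}.
nictitating membrane (derived state '0') is shared by Acroella and Ceration — a synapomorphy uniting that clade.
gular pouch: derived state '1' in Acroella only — an autapomorphy, so it tells us nothing about relationships among taxa.
All ingroup taxa share the derived state '1' for spiracle pair III lost; it defines the ingroup but does not resolve relationships within it.
Most parsimonious ingroup topology: (Ornithinus,(Bryoana,(Acroella,Ceration))).
Ceration and Acroella form a cherry on this tree, so they are sister taxa.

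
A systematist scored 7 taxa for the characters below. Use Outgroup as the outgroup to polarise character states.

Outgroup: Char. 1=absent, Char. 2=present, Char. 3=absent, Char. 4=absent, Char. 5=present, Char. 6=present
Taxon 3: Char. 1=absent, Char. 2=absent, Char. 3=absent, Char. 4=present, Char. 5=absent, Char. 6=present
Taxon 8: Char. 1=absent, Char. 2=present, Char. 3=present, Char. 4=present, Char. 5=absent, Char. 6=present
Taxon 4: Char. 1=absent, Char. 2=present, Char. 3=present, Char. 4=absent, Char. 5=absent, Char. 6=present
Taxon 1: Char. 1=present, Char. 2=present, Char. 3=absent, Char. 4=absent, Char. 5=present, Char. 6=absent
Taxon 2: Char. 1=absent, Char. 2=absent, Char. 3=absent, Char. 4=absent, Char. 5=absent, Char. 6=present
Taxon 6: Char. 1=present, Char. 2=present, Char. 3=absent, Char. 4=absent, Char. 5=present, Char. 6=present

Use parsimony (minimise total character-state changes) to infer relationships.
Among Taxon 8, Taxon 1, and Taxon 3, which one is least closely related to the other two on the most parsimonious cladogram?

Character polarity is set by the outgroup: the derived state is whichever differs from the outgroup's state, so for Char. 2, Char. 5, Char. 6 the derived state is 'absent', and for the remaining characters it is 'present'.
Char. 1: derived state 'present' in Taxon 1 and Taxon 6 only — synapomorphy for {Taxon 1, Taxon 6}.
Char. 2 (derived state 'absent') is shared by Taxon 2 and Taxon 3 — a synapomorphy uniting that clade.
Only Taxon 4 and Taxon 8 show the derived state 'present' for Char. 3, supporting them as a clade.
Char. 4 (state 'present') occurs in Taxon 3 and Taxon 8 but conflicts with the nesting implied by the other characters — most parsimoniously interpreted as homoplasy.
Char. 5: derived state 'absent' in Taxon 2, Taxon 3, Taxon 4, and Taxon 8 only — synapomorphy for {Taxon 2, Taxon 3, Taxon 4, Taxon 8}.
Char. 6 (derived state 'absent') is unique to Taxon 1 (autapomorphy; uninformative for grouping).
Most parsimonious ingroup topology: (((Taxon 3,Taxon 2),(Taxon 8,Taxon 4)),(Taxon 1,Taxon 6)).
Taxon 8 and Taxon 3 share a more recent common ancestor with each other than either does with Taxon 1, so Taxon 1 is the least closely related of the three.

Taxon 1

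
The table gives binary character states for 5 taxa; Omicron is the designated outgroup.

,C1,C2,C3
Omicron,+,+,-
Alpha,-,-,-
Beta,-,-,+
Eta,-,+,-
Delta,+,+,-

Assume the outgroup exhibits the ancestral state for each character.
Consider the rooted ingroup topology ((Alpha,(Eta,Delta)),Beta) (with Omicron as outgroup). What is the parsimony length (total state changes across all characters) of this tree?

5

Map each character onto ((Alpha,(Eta,Delta)),Beta) (rooted by Omicron) and count the minimum state changes it requires (Fitch parsimony):
C1: 2; C2: 2; C3: 1.
Total tree length = 5.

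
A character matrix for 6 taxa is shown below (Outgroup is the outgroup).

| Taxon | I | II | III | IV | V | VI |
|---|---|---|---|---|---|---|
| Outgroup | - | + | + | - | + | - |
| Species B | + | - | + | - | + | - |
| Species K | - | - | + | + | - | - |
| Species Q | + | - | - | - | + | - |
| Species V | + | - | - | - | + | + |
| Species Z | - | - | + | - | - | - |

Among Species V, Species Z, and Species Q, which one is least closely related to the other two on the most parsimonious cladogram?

Character polarity is set by the outgroup: the derived state is whichever differs from the outgroup's state, so for II, III, V the derived state is '-', and for the remaining characters it is '+'.
Only Species B, Species Q, and Species V show the derived state '+' for I, supporting them as a clade.
All ingroup taxa share the derived state '-' for II; it defines the ingroup but does not resolve relationships within it.
III: derived state '-' in Species Q and Species V only — synapomorphy for {Species Q, Species V}.
IV (derived state '+') is unique to Species K (autapomorphy; uninformative for grouping).
V (derived state '-') is shared by Species K and Species Z — a synapomorphy uniting that clade.
VI (derived state '+') is unique to Species V (autapomorphy; uninformative for grouping).
Most parsimonious ingroup topology: ((Species B,(Species Q,Species V)),(Species K,Species Z)).
Species Q and Species V share a more recent common ancestor with each other than either does with Species Z, so Species Z is the least closely related of the three.

Species Z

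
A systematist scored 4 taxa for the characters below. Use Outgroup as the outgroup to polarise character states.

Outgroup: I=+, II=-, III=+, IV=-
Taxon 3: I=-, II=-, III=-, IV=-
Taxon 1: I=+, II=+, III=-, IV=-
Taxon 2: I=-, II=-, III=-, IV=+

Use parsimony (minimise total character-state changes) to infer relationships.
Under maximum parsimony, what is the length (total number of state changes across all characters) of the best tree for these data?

Character polarity is set by the outgroup: the derived state is whichever differs from the outgroup's state, so for I, III the derived state is '-', and for the remaining characters it is '+'.
I (derived state '-') is shared by Taxon 2 and Taxon 3 — a synapomorphy uniting that clade.
II (derived state '+') is unique to Taxon 1 (autapomorphy; uninformative for grouping).
All ingroup taxa share the derived state '-' for III; it defines the ingroup but does not resolve relationships within it.
IV (derived state '+') is unique to Taxon 2 (autapomorphy; uninformative for grouping).
Most parsimonious ingroup topology: ((Taxon 3,Taxon 2),Taxon 1).
Changes per character on this tree: I: 1; II: 1; III: 1; IV: 1.
Total = 4.

4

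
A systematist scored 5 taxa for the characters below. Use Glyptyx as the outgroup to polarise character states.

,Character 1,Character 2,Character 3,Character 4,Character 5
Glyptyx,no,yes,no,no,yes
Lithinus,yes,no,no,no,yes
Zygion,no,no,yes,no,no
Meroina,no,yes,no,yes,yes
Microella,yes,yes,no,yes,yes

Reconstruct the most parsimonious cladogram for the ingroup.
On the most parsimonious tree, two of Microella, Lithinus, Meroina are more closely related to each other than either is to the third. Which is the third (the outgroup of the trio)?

Character polarity is set by the outgroup: the derived state is whichever differs from the outgroup's state, so for Character 2, Character 5 the derived state is 'no', and for the remaining characters it is 'yes'.
Character 1 (state 'yes') occurs in Lithinus and Microella but conflicts with the nesting implied by the other characters — most parsimoniously interpreted as homoplasy.
Character 2: derived state 'no' in Lithinus and Zygion only — synapomorphy for {Lithinus, Zygion}.
Character 3 (derived state 'yes') is unique to Zygion (autapomorphy; uninformative for grouping).
Only Meroina and Microella show the derived state 'yes' for Character 4, supporting them as a clade.
Character 5 (derived state 'no') is unique to Zygion (autapomorphy; uninformative for grouping).
Most parsimonious ingroup topology: ((Lithinus,Zygion),(Meroina,Microella)).
Meroina and Microella share a more recent common ancestor with each other than either does with Lithinus, so Lithinus is the least closely related of the three.

Lithinus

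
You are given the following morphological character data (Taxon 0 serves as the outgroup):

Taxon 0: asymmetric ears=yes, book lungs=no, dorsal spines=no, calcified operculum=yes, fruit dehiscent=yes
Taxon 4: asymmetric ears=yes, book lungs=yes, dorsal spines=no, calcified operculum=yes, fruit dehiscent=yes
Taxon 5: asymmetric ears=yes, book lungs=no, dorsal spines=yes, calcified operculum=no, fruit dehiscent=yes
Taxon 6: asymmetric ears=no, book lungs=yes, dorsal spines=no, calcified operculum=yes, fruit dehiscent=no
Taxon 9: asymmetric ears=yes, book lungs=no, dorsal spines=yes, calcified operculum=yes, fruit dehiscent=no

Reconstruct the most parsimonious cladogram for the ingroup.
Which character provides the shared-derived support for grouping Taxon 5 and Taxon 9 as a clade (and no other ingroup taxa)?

dorsal spines

Character polarity is set by the outgroup: the derived state is whichever differs from the outgroup's state, so for asymmetric ears, calcified operculum, fruit dehiscent the derived state is 'no', and for the remaining characters it is 'yes'.
asymmetric ears (derived state 'no') is unique to Taxon 6 (autapomorphy; uninformative for grouping).
Only Taxon 4 and Taxon 6 show the derived state 'yes' for book lungs, supporting them as a clade.
dorsal spines (derived state 'yes') is shared by Taxon 5 and Taxon 9 — a synapomorphy uniting that clade.
calcified operculum (derived state 'no') is unique to Taxon 5 (autapomorphy; uninformative for grouping).
fruit dehiscent (state 'no') occurs in Taxon 6 and Taxon 9 but conflicts with the nesting implied by the other characters — most parsimoniously interpreted as homoplasy.
Most parsimonious ingroup topology: ((Taxon 4,Taxon 6),(Taxon 5,Taxon 9)).
The clade {Taxon 5, Taxon 9} is supported by dorsal spines: its derived state 'yes' occurs in exactly those taxa and in no other taxon (including the outgroup).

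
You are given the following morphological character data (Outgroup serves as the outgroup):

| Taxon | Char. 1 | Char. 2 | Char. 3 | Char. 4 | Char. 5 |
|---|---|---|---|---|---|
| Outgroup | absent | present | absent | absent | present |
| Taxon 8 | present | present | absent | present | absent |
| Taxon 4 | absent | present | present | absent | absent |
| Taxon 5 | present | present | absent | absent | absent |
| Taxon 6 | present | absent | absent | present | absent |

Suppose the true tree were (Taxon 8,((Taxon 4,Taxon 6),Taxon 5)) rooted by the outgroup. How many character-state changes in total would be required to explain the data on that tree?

7

Map each character onto (Taxon 8,((Taxon 4,Taxon 6),Taxon 5)) (rooted by Outgroup) and count the minimum state changes it requires (Fitch parsimony):
Char. 1: 2; Char. 2: 1; Char. 3: 1; Char. 4: 2; Char. 5: 1.
Total tree length = 7.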